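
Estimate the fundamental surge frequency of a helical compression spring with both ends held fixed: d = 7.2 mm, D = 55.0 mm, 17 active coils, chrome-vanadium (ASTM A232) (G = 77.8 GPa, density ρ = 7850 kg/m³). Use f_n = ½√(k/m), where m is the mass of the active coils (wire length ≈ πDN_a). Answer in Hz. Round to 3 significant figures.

49.6 Hz

k = Gd⁴/(8D³N_a) = (77.8×10³)(7.2⁴)/(8·55.0³·17) = 9.2402 N/mm = 9240.2 N/m
Wire length L = πDN_a = π·55.0·17 = 2937.4 mm
m = ρ·(πd²/4)·L = 7850 × 40.715×10⁻⁶ m² × 2.9374 m = 0.93883 kg
f_n = ½√(k/m) = 0.5·√(9240.2/0.93883) = 0.5·√(9842.3) = 49.604 Hz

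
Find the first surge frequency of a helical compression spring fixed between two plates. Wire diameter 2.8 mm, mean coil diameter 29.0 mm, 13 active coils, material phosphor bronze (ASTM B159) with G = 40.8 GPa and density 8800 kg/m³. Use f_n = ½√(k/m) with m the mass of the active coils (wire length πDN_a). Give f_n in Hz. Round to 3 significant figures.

62.1 Hz

k = Gd⁴/(8D³N_a) = (40.8×10³)(2.8⁴)/(8·29.0³·13) = 0.9887 N/mm = 988.7 N/m
Wire length L = πDN_a = π·29.0·13 = 1184.4 mm
m = ρ·(πd²/4)·L = 8800 × 6.1575×10⁻⁶ m² × 1.1844 m = 0.064177 kg
f_n = ½√(k/m) = 0.5·√(988.7/0.064177) = 0.5·√(15406) = 62.06 Hz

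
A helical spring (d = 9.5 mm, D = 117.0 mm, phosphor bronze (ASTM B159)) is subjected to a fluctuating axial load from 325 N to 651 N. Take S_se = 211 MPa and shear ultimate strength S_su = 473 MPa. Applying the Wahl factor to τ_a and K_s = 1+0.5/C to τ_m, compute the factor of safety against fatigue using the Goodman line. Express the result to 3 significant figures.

1.49

C = D/d = 117.0/9.5 = 12.3158; K_W = (4C−1)/(4C−4)+0.615/C = 1.1162; K_s = 1+0.5/C = 1.0406
F_a = (F_max−F_min)/2 = 163 N; F_m = (F_max+F_min)/2 = 488 N
τ_a = K_W·8F_aD/(πd³) = 1.1162 × 56.643 = 63.225 MPa
τ_m = K_s·8F_mD/(πd³) = 1.0406 × 169.58 = 176.46 MPa
Goodman: 1/n_f = τ_a/S_se + τ_m/S_su = 63.225/211 + 176.46/473 = 0.29965 + 0.37308 = 0.67272
n_f = 1/0.67272 = 1.486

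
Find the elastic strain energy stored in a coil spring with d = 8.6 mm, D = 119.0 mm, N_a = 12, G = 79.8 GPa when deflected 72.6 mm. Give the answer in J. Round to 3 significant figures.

7.11 J

k = Gd⁴/(8D³N_a) = (79.8×10³)(8.6⁴)/(8·119.0³·12) = 2.6983 N/mm
U = ½kδ² = 0.5 × 2.6983 × 72.6² = 7111 N·mm = 7.111 J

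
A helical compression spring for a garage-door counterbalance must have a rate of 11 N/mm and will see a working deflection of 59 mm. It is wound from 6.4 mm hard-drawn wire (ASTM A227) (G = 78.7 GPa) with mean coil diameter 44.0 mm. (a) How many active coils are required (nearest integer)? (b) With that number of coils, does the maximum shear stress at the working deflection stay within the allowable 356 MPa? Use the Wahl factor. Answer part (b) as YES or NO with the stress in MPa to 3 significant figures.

(a) 18 coils; (b) YES, τ_max = 330 MPa

N_a = Gd⁴/(8D³k) = (78.7×10³)(6.4⁴)/(8·44.0³·11) = 17.61 → N_a = 18
Actual rate k = Gd⁴/(8D³·18) = 10.764 N/mm
Working load F = kδ = 10.764·59 = 635.08 N
C = 44.0/6.4 = 6.8750; K_W = (4C−1)/(4C−4)+0.615/C = 1.2171
τ_max = K_W·8FD/(πd³) = 1.2171·271.44 = 330.38 MPa
τ_max ≤ 356 MPa → acceptable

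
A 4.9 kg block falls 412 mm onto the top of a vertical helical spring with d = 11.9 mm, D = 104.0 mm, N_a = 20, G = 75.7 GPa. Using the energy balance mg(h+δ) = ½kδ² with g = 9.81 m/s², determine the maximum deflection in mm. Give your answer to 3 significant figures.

k = Gd⁴/(8D³N_a) = (75.7×10³)(11.9⁴)/(8·104.0³·20) = 8.4346 N/mm
W = mg = 4.9 × 9.81 = 48.069 N
½kδ² − Wδ − Wh = 0 → δ = (W + √(W² + 2kWh))/k
δ = (48.069 + √(2310.6 + 334084))/8.4346 = (48.069 + 580)/8.4346 = 74.463 mm

74.5 mm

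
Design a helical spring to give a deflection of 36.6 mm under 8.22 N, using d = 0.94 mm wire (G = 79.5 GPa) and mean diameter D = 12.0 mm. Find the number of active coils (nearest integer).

Required rate k = F/δ = 8.22/36.6 = 0.22459 N/mm
N_a = Gd⁴/(8D³k) = (79.5×10³ × 0.94⁴)/(8 × 12.0³ × 0.22459)
    = 62069.5 / 3104.73 = 19.99 → 20 coils

20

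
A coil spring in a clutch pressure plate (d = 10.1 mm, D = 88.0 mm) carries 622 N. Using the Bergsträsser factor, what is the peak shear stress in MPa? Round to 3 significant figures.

157 MPa

Spring index C = D/d = 88.0/10.1 = 8.7129
K_B = (4C+2)/(4C−3) = 36.851/31.851 = 1.1570
τ₀ = 8FD/(πd³) = 8·622·88.0/(π·10.1³) = 437888/3236.8 = 135.28 MPa
τ_max = K·τ₀ = 1.1570 × 135.28 = 156.52 MPa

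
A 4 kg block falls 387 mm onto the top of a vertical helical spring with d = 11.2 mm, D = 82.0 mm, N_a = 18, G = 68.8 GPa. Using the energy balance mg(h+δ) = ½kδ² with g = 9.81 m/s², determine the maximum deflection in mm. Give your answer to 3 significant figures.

50.2 mm

k = Gd⁴/(8D³N_a) = (68.8×10³)(11.2⁴)/(8·82.0³·18) = 13.635 N/mm
W = mg = 4 × 9.81 = 39.24 N
½kδ² − Wδ − Wh = 0 → δ = (W + √(W² + 2kWh))/k
δ = (39.24 + √(1539.8 + 414120))/13.635 = (39.24 + 644.72)/13.635 = 50.162 mm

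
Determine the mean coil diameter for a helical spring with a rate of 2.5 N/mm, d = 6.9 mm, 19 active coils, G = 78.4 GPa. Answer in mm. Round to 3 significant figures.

D = (Gd⁴/(8N_a·k))^(1/3) = (78.4×10³·6.9⁴/(8·19·2.5))^(1/3)
  = (467658)^(1/3) = 77.6205 mm

77.6 mm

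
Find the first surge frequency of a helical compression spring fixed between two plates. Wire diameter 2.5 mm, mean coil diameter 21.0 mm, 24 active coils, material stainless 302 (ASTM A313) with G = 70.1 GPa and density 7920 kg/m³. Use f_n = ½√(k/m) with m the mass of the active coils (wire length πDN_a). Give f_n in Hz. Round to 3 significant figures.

79.1 Hz

k = Gd⁴/(8D³N_a) = (70.1×10³)(2.5⁴)/(8·21.0³·24) = 1.54 N/mm = 1540 N/m
Wire length L = πDN_a = π·21.0·24 = 1583.4 mm
m = ρ·(πd²/4)·L = 7920 × 4.9087×10⁻⁶ m² × 1.5834 m = 0.061557 kg
f_n = ½√(k/m) = 0.5·√(1540/0.061557) = 0.5·√(25017) = 79.085 Hz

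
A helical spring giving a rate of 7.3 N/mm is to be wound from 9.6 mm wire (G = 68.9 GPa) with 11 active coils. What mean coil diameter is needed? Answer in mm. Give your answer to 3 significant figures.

D = (Gd⁴/(8N_a·k))^(1/3) = (68.9×10³·9.6⁴/(8·11·7.3))^(1/3)
  = (910959)^(1/3) = 96.9392 mm

96.9 mm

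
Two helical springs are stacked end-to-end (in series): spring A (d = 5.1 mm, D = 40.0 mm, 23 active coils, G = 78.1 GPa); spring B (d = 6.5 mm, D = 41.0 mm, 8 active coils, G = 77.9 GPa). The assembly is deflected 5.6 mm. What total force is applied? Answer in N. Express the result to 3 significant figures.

22.0 N

k_A = Gd⁴/(8D³N_a) = (78.1×10³)(5.1⁴)/(8·40.0³·23) = 4.4868 N/mm
k_B = Gd⁴/(8D³N_a) = (77.9×10³)(6.5⁴)/(8·41.0³·8) = 31.525 N/mm
Series: 1/k_eq = 1/4.4868 + 1/31.525 = 0.2546; k_eq = 3.9278 N/mm
F = k_eq·δ = 3.9278·5.6 = 21.995 N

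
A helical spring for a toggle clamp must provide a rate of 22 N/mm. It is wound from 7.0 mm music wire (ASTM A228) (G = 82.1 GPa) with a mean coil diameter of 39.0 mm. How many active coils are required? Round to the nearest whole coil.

19

N_a = Gd⁴/(8D³k) = (82.1×10³ × 7.0⁴)/(8 × 39.0³ × 22)
    = 1.97122e+08 / 1.04401e+07 = 18.88 → 19 coils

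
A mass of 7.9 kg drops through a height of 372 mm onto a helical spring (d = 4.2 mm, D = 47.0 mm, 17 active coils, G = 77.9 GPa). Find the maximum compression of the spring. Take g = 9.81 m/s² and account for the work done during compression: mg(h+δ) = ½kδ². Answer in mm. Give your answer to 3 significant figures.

234 mm

k = Gd⁴/(8D³N_a) = (77.9×10³)(4.2⁴)/(8·47.0³·17) = 1.7167 N/mm
W = mg = 7.9 × 9.81 = 77.499 N
½kδ² − Wδ − Wh = 0 → δ = (W + √(W² + 2kWh))/k
δ = (77.499 + √(6006.1 + 98985.4))/1.7167 = (77.499 + 324.02)/1.7167 = 233.89 mm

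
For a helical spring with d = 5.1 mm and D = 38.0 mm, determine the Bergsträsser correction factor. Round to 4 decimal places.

1.1865

C = D/d = 38.0/5.1 = 7.4510
K_B = (4C+2)/(4C−3) = 31.804/26.804 = 1.1865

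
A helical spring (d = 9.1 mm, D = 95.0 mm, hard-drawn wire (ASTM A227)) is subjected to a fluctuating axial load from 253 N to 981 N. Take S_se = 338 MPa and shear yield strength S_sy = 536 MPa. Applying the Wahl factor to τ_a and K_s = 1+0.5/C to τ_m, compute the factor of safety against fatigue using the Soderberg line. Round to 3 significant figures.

C = D/d = 95.0/9.1 = 10.4396; K_W = (4C−1)/(4C−4)+0.615/C = 1.1384; K_s = 1+0.5/C = 1.0479
F_a = (F_max−F_min)/2 = 364 N; F_m = (F_max+F_min)/2 = 617 N
τ_a = K_W·8F_aD/(πd³) = 1.1384 × 116.85 = 133.02 MPa
τ_m = K_s·8F_mD/(πd³) = 1.0479 × 198.07 = 207.56 MPa
Soderberg: 1/n_f = τ_a/S_se + τ_m/S_sy = 133.02/338 + 207.56/536 = 0.39355 + 0.38724 = 0.78079
n_f = 1/0.78079 = 1.281

1.28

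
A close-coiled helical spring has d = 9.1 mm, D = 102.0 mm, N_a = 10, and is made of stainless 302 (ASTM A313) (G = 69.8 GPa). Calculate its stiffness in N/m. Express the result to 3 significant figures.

k = Gd⁴/(8D³N_a) = (69.8×10³ × 9.1⁴) / (8 × 102.0³ × 10)
  = 4.78653e+08 / 8.48966e+07 = 5.6381 N/mm = 5638.1 N/m

5640 N/m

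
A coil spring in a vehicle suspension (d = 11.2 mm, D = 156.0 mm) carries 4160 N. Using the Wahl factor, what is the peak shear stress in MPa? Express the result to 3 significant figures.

1300 MPa

Spring index C = D/d = 156.0/11.2 = 13.9286
K_W = (4C−1)/(4C−4) + 0.615/C = 54.714/51.714 + 0.0442 = 1.1022
τ₀ = 8FD/(πd³) = 8·4160·156.0/(π·11.2³) = 5.19168e+06/4413.7 = 1176.3 MPa
τ_max = K·τ₀ = 1.1022 × 1176.3 = 1296.4 MPa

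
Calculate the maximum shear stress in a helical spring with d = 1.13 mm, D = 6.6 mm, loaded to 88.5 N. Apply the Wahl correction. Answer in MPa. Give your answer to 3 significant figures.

1300 MPa

Spring index C = D/d = 6.6/1.13 = 5.8407
K_W = (4C−1)/(4C−4) + 0.615/C = 22.363/19.363 + 0.1053 = 1.2602
τ₀ = 8FD/(πd³) = 8·88.5·6.6/(π·1.13³) = 4672.8/4.533 = 1030.8 MPa
τ_max = K·τ₀ = 1.2602 × 1030.8 = 1299.1 MPa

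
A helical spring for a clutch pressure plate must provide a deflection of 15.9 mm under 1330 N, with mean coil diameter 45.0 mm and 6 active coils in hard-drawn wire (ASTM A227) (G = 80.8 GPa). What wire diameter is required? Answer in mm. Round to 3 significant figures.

8.20 mm

Required rate k = F/δ = 1330/15.9 = 83.648 N/mm
d = (8D³N_a·k / G)^(1/4) = (8·45.0³·6·83.648 / (80.8×10³))^0.25
  = (4528.2)^0.25 = 8.2031 mm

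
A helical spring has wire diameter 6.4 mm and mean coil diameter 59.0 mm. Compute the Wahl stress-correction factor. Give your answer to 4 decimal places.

C = D/d = 59.0/6.4 = 9.2188
K_W = (4C−1)/(4C−4) + 0.615/C = 35.875/32.875 + 0.0667 = 1.1580

1.1580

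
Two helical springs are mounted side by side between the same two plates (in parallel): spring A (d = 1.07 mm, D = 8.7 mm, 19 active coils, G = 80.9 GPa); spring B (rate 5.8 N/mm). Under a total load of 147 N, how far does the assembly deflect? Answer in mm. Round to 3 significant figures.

k_A = Gd⁴/(8D³N_a) = (80.9×10³)(1.07⁴)/(8·8.7³·19) = 1.0595 N/mm
Parallel: k_eq = 1.0595 + 5.8 = 6.8595 N/mm
δ = F/k_eq = 147/6.8595 = 21.43 mm

21.4 mm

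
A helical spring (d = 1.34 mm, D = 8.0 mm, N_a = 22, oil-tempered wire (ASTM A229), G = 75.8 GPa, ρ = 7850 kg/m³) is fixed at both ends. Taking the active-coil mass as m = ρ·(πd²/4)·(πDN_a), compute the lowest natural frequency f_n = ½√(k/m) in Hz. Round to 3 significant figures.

333 Hz

k = Gd⁴/(8D³N_a) = (75.8×10³)(1.34⁴)/(8·8.0³·22) = 2.7121 N/mm = 2712.1 N/m
Wire length L = πDN_a = π·8.0·22 = 552.92 mm
m = ρ·(πd²/4)·L = 7850 × 1.4103×10⁻⁶ m² × 0.55292 m = 0.0061211 kg
f_n = ½√(k/m) = 0.5·√(2712.1/0.0061211) = 0.5·√(4.4307e+05) = 332.82 Hz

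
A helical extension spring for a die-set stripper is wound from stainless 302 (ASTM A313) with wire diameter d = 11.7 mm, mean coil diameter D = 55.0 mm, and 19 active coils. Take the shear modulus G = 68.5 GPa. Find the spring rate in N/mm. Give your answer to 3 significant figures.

50.8 N/mm

k = Gd⁴/(8D³N_a) = (68.5×10³ × 11.7⁴) / (8 × 55.0³ × 19)
  = 1.28361e+09 / 2.5289e+07 = 50.758 N/mm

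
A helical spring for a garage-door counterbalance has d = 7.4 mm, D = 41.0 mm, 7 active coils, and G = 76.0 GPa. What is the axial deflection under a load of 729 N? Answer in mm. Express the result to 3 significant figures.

k = Gd⁴/(8D³N_a) = (76.0×10³)(7.4⁴)/(8·41.0³·7) = 59.047 N/mm
δ = F/k = 729 / 59.047 = 12.346 mm

12.3 mm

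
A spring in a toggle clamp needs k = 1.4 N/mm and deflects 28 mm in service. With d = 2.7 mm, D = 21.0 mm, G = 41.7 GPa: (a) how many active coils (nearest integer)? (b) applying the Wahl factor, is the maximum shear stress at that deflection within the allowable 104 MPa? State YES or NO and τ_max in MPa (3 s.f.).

(a) 21 coils; (b) NO, τ_max = 129 MPa

N_a = Gd⁴/(8D³k) = (41.7×10³)(2.7⁴)/(8·21.0³·1.4) = 21.37 → N_a = 21
Actual rate k = Gd⁴/(8D³·21) = 1.4244 N/mm
Working load F = kδ = 1.4244·28 = 39.882 N
C = 21.0/2.7 = 7.7778; K_W = (4C−1)/(4C−4)+0.615/C = 1.1897
τ_max = K_W·8FD/(πd³) = 1.1897·108.36 = 128.91 MPa
τ_max > 104 MPa → exceeds allowable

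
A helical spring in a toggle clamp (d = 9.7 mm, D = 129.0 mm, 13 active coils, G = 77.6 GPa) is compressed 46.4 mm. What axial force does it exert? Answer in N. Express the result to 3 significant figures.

k = Gd⁴/(8D³N_a) = (77.6×10³)(9.7⁴)/(8·129.0³·13) = 3.0771 N/mm
F = k·δ = 3.0771 × 46.4 = 142.78 N

143 N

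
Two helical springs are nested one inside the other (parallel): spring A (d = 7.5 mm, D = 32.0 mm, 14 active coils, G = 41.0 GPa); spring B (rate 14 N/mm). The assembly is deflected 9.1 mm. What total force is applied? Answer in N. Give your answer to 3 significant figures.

449 N

k_A = Gd⁴/(8D³N_a) = (41.0×10³)(7.5⁴)/(8·32.0³·14) = 35.348 N/mm
Parallel: k_eq = 35.348 + 14 = 49.348 N/mm
F = k_eq·δ = 49.348·9.1 = 449.06 N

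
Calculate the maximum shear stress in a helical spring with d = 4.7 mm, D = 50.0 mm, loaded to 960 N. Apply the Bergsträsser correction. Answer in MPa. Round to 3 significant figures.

1330 MPa

Spring index C = D/d = 50.0/4.7 = 10.6383
K_B = (4C+2)/(4C−3) = 44.553/39.553 = 1.1264
τ₀ = 8FD/(πd³) = 8·960·50.0/(π·4.7³) = 384000/326.17 = 1177.3 MPa
τ_max = K·τ₀ = 1.1264 × 1177.3 = 1326.1 MPa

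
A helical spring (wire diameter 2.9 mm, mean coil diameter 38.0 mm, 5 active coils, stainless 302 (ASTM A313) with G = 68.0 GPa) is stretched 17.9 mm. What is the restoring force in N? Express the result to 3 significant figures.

39.2 N

k = Gd⁴/(8D³N_a) = (68.0×10³)(2.9⁴)/(8·38.0³·5) = 2.1912 N/mm
F = k·δ = 2.1912 × 17.9 = 39.223 N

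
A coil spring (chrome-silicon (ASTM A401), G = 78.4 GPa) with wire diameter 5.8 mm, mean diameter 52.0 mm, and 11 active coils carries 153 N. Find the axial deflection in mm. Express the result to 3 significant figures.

k = Gd⁴/(8D³N_a) = (78.4×10³)(5.8⁴)/(8·52.0³·11) = 7.1703 N/mm
δ = F/k = 153 / 7.1703 = 21.338 mm

21.3 mm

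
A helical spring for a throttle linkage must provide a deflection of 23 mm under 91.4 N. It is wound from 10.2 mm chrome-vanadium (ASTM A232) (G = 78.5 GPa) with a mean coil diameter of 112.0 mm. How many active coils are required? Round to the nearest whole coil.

Required rate k = F/δ = 91.4/23 = 3.9739 N/mm
N_a = Gd⁴/(8D³k) = (78.5×10³ × 10.2⁴)/(8 × 112.0³ × 3.9739)
    = 8.49709e+08 / 4.46645e+07 = 19.02 → 19 coils

19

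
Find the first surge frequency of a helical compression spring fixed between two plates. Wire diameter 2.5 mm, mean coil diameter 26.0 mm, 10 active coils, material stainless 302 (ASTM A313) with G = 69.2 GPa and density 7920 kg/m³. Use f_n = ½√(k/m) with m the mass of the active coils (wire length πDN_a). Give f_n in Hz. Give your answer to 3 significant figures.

123 Hz

k = Gd⁴/(8D³N_a) = (69.2×10³)(2.5⁴)/(8·26.0³·10) = 1.9225 N/mm = 1922.5 N/m
Wire length L = πDN_a = π·26.0·10 = 816.81 mm
m = ρ·(πd²/4)·L = 7920 × 4.9087×10⁻⁶ m² × 0.81681 m = 0.031755 kg
f_n = ½√(k/m) = 0.5·√(1922.5/0.031755) = 0.5·√(60539) = 123.02 Hz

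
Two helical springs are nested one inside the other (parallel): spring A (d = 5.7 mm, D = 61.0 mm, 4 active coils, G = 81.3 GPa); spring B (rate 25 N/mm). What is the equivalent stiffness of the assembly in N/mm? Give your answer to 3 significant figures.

36.8 N/mm

k_A = Gd⁴/(8D³N_a) = (81.3×10³)(5.7⁴)/(8·61.0³·4) = 11.815 N/mm
Parallel: k_eq = 11.815 + 25 = 36.815 N/mm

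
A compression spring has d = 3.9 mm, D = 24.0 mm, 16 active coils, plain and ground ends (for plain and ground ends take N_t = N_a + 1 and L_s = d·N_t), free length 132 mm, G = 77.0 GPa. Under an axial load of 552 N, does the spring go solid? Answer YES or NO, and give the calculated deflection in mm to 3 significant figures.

k = Gd⁴/(8D³N_a) = (77.0×10³)(3.9⁴)/(8·24.0³·16) = 10.067 N/mm
N_t = 17; L_s = 3.9·17 = 66.3 mm; δ_solid = L₀ − L_s = 132 − 66.3 = 65.7 mm
δ = F/k = 552/10.067 = 54.832 mm
δ < δ_solid → spring does not go solid

NO, δ = 54.8 mm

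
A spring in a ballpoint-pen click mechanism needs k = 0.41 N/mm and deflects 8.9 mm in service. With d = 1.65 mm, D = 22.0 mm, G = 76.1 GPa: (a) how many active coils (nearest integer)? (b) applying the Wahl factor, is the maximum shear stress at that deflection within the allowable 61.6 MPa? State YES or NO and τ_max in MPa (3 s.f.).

(a) 16 coils; (b) YES, τ_max = 50.8 MPa

N_a = Gd⁴/(8D³k) = (76.1×10³)(1.65⁴)/(8·22.0³·0.41) = 16.15 → N_a = 16
Actual rate k = Gd⁴/(8D³·16) = 0.41385 N/mm
Working load F = kδ = 0.41385·8.9 = 3.6833 N
C = 22.0/1.65 = 13.3333; K_W = (4C−1)/(4C−4)+0.615/C = 1.1069
τ_max = K_W·8FD/(πd³) = 1.1069·45.935 = 50.847 MPa
τ_max ≤ 61.6 MPa → acceptable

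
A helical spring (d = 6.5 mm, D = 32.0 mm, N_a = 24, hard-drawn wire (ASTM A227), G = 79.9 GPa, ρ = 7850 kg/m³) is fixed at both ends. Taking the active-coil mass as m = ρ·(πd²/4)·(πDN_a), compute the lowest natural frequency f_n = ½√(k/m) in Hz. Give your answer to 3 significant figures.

95.0 Hz

k = Gd⁴/(8D³N_a) = (79.9×10³)(6.5⁴)/(8·32.0³·24) = 22.67 N/mm = 22670 N/m
Wire length L = πDN_a = π·32.0·24 = 2412.7 mm
m = ρ·(πd²/4)·L = 7850 × 33.183×10⁻⁶ m² × 2.4127 m = 0.62849 kg
f_n = ½√(k/m) = 0.5·√(22670/0.62849) = 0.5·√(36070) = 94.961 Hz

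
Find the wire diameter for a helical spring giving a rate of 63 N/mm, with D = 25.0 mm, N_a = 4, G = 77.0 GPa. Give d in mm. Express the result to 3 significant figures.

4.50 mm

d = (8D³N_a·k / G)^(1/4) = (8·25.0³·4·63 / (77.0×10³))^0.25
  = (409.09)^0.25 = 4.4973 mm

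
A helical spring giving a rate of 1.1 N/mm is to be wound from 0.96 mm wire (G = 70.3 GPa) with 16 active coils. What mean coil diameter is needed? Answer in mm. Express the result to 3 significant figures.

7.51 mm

D = (Gd⁴/(8N_a·k))^(1/3) = (70.3×10³·0.96⁴/(8·16·1.1))^(1/3)
  = (424.07)^(1/3) = 7.5130 mm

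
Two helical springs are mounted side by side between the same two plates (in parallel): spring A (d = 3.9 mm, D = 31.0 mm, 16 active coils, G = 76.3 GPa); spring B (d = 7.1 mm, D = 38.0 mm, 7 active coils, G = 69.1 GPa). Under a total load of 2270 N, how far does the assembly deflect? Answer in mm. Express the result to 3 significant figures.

k_A = Gd⁴/(8D³N_a) = (76.3×10³)(3.9⁴)/(8·31.0³·16) = 4.629 N/mm
k_B = Gd⁴/(8D³N_a) = (69.1×10³)(7.1⁴)/(8·38.0³·7) = 57.144 N/mm
Parallel: k_eq = 4.629 + 57.144 = 61.773 N/mm
δ = F/k_eq = 2270/61.773 = 36.747 mm

36.7 mm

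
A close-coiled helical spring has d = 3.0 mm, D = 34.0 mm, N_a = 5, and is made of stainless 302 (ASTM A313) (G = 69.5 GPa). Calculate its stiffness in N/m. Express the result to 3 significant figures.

k = Gd⁴/(8D³N_a) = (69.5×10³ × 3.0⁴) / (8 × 34.0³ × 5)
  = 5.6295e+06 / 1.57216e+06 = 3.5807 N/mm = 3580.7 N/m

3580 N/m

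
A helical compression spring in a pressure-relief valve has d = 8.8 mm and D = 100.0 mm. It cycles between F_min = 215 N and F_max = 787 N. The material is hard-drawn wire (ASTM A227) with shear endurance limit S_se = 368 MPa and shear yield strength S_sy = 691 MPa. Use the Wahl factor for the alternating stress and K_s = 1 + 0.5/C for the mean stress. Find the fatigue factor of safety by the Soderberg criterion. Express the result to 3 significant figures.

1.64

C = D/d = 100.0/8.8 = 11.3636; K_W = (4C−1)/(4C−4)+0.615/C = 1.1265; K_s = 1+0.5/C = 1.0440
F_a = (F_max−F_min)/2 = 286 N; F_m = (F_max+F_min)/2 = 501 N
τ_a = K_W·8F_aD/(πd³) = 1.1265 × 106.87 = 120.39 MPa
τ_m = K_s·8F_mD/(πd³) = 1.0440 × 187.21 = 195.45 MPa
Soderberg: 1/n_f = τ_a/S_se + τ_m/S_sy = 120.39/368 + 195.45/691 = 0.32714 + 0.28285 = 0.60999
n_f = 1/0.60999 = 1.639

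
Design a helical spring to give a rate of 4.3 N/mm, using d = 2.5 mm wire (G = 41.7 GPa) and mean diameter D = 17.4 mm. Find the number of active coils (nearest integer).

9

N_a = Gd⁴/(8D³k) = (41.7×10³ × 2.5⁴)/(8 × 17.4³ × 4.3)
    = 1.62891e+06 / 181220 = 8.989 → 9 coils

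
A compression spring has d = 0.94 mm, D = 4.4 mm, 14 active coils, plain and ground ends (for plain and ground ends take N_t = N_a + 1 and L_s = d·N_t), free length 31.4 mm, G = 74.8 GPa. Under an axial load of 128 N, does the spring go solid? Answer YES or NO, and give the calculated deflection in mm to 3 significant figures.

YES, δ = 20.9 mm

k = Gd⁴/(8D³N_a) = (74.8×10³)(0.94⁴)/(8·4.4³·14) = 6.1212 N/mm
N_t = 15; L_s = 0.94·15 = 14.1 mm; δ_solid = L₀ − L_s = 31.4 − 14.1 = 17.3 mm
δ = F/k = 128/6.1212 = 20.911 mm
δ ≥ δ_solid → spring goes solid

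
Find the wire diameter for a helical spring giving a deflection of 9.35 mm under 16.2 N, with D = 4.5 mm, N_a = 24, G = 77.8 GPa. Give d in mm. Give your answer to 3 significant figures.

Required rate k = F/δ = 16.2/9.35 = 1.7326 N/mm
d = (8D³N_a·k / G)^(1/4) = (8·4.5³·24·1.7326 / (77.8×10³))^0.25
  = (0.38964)^0.25 = 0.7901 mm

0.790 mm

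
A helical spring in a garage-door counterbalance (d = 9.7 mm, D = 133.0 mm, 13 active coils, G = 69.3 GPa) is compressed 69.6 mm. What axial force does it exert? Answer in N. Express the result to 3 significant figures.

175 N

k = Gd⁴/(8D³N_a) = (69.3×10³)(9.7⁴)/(8·133.0³·13) = 2.5074 N/mm
F = k·δ = 2.5074 × 69.6 = 174.52 N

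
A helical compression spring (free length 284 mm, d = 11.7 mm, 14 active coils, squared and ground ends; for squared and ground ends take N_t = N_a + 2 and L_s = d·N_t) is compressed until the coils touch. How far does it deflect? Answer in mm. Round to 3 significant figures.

96.8 mm

N_t = 16; L_s = 11.7·16 = 187.2 mm
δ_solid = L₀ − L_s = 284 − 187.2 = 96.8 mm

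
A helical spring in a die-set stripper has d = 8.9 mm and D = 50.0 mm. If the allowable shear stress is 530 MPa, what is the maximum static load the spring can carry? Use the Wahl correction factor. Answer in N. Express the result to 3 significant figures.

C = D/d = 50.0/8.9 = 5.6180
K_W = (4C−1)/(4C−4) + 0.615/C = 21.472/18.472 + 0.1095 = 1.2719
τ_max = K·8FD/(πd³) → F_max = τ_allow·πd³/(8DK)
F_max = 530·π·8.9³/(8·50.0·1.2719) = 1.1738e+06/508.75 = 2307.2 N

2310 N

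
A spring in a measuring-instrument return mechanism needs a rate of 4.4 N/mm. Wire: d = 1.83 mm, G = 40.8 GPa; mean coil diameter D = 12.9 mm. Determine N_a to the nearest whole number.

N_a = Gd⁴/(8D³k) = (40.8×10³ × 1.83⁴)/(8 × 12.9³ × 4.4)
    = 457577 / 75563.5 = 6.056 → 6 coils

6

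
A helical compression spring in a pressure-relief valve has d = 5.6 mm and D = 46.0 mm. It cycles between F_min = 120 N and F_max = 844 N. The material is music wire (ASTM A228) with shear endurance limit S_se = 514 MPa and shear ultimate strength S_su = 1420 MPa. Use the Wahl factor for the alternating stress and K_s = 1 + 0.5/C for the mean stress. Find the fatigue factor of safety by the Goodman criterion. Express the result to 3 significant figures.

C = D/d = 46.0/5.6 = 8.2143; K_W = (4C−1)/(4C−4)+0.615/C = 1.1788; K_s = 1+0.5/C = 1.0609
F_a = (F_max−F_min)/2 = 362 N; F_m = (F_max+F_min)/2 = 482 N
τ_a = K_W·8F_aD/(πd³) = 1.1788 × 241.46 = 284.64 MPa
τ_m = K_s·8F_mD/(πd³) = 1.0609 × 321.5 = 341.07 MPa
Goodman: 1/n_f = τ_a/S_se + τ_m/S_su = 284.64/514 + 341.07/1420 = 0.55377 + 0.24019 = 0.79396
n_f = 1/0.79396 = 1.26

1.26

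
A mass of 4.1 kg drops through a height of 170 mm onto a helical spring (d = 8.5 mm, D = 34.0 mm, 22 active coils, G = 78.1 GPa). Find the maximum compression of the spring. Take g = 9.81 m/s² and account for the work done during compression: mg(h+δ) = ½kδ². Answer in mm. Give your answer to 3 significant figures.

k = Gd⁴/(8D³N_a) = (78.1×10³)(8.5⁴)/(8·34.0³·22) = 58.936 N/mm
W = mg = 4.1 × 9.81 = 40.221 N
½kδ² − Wδ − Wh = 0 → δ = (W + √(W² + 2kWh))/k
δ = (40.221 + √(1617.7 + 805952))/58.936 = (40.221 + 898.65)/58.936 = 15.93 mm

15.9 mm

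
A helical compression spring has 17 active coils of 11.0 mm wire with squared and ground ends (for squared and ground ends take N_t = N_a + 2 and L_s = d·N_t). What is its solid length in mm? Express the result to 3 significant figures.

209 mm

squared and ground ends: N_t = N_a + 2 = 17 + 2 = 19
L_s = d·N_t = 11.0 × 19 = 209 mm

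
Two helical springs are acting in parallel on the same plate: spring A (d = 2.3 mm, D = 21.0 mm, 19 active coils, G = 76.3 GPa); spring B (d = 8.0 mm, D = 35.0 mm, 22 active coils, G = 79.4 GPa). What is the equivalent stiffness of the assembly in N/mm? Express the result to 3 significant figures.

k_A = Gd⁴/(8D³N_a) = (76.3×10³)(2.3⁴)/(8·21.0³·19) = 1.5168 N/mm
k_B = Gd⁴/(8D³N_a) = (79.4×10³)(8.0⁴)/(8·35.0³·22) = 43.099 N/mm
Parallel: k_eq = 1.5168 + 43.099 = 44.615 N/mm

44.6 N/mm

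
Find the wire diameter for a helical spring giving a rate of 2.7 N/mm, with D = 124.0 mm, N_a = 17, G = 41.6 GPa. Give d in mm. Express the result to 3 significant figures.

d = (8D³N_a·k / G)^(1/4) = (8·124.0³·17·2.7 / (41.6×10³))^0.25
  = (16830)^0.25 = 11.3899 mm

11.4 mm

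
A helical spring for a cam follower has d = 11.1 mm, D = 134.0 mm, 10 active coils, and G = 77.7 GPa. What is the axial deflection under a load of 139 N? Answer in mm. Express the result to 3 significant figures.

22.7 mm

k = Gd⁴/(8D³N_a) = (77.7×10³)(11.1⁴)/(8·134.0³·10) = 6.1279 N/mm
δ = F/k = 139 / 6.1279 = 22.683 mm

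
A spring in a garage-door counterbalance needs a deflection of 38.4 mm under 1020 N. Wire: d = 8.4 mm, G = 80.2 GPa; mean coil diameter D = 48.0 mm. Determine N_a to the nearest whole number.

Required rate k = F/δ = 1020/38.4 = 26.562 N/mm
N_a = Gd⁴/(8D³k) = (80.2×10³ × 8.4⁴)/(8 × 48.0³ × 26.562)
    = 3.99293e+08 / 2.35008e+07 = 16.99 → 17 coils

17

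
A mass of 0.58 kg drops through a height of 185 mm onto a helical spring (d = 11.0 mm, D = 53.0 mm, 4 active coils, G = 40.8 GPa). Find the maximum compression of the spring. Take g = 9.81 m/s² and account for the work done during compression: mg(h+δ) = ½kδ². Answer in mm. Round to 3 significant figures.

k = Gd⁴/(8D³N_a) = (40.8×10³)(11.0⁴)/(8·53.0³·4) = 125.39 N/mm
W = mg = 0.58 × 9.81 = 5.6898 N
½kδ² − Wδ − Wh = 0 → δ = (W + √(W² + 2kWh))/k
δ = (5.6898 + √(32.374 + 263968))/125.39 = (5.6898 + 513.81)/125.39 = 4.1432 mm

4.14 mm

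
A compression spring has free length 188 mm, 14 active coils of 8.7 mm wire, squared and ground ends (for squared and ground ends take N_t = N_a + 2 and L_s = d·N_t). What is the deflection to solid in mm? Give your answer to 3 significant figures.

N_t = 16; L_s = 8.7·16 = 139.2 mm
δ_solid = L₀ − L_s = 188 − 139.2 = 48.8 mm

48.8 mm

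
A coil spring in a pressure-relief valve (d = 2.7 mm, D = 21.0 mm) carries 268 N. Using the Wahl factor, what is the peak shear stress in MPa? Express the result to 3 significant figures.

Spring index C = D/d = 21.0/2.7 = 7.7778
K_W = (4C−1)/(4C−4) + 0.615/C = 30.111/27.111 + 0.0791 = 1.1897
τ₀ = 8FD/(πd³) = 8·268·21.0/(π·2.7³) = 45024/61.836 = 728.12 MPa
τ_max = K·τ₀ = 1.1897 × 728.12 = 866.26 MPa

866 MPa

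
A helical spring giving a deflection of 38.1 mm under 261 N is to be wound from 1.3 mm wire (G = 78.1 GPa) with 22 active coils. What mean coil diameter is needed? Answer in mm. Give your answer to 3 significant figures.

Required rate k = F/δ = 261/38.1 = 6.8504 N/mm
D = (Gd⁴/(8N_a·k))^(1/3) = (78.1×10³·1.3⁴/(8·22·6.8504))^(1/3)
  = (185.01)^(1/3) = 5.6981 mm

5.70 mm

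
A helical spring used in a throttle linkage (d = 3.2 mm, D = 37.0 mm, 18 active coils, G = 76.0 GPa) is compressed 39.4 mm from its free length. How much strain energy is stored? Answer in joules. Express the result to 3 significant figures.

0.848 J

k = Gd⁴/(8D³N_a) = (76.0×10³)(3.2⁴)/(8·37.0³·18) = 1.0926 N/mm
U = ½kδ² = 0.5 × 1.0926 × 39.4² = 848.02 N·mm = 0.84802 J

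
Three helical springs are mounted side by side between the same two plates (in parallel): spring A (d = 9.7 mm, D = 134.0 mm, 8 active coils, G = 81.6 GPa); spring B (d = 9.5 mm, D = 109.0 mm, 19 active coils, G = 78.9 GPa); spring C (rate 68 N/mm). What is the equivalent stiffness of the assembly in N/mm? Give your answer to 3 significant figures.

k_A = Gd⁴/(8D³N_a) = (81.6×10³)(9.7⁴)/(8·134.0³·8) = 4.6912 N/mm
k_B = Gd⁴/(8D³N_a) = (78.9×10³)(9.5⁴)/(8·109.0³·19) = 3.2647 N/mm
Parallel: k_eq = 4.6912 + 3.2647 + 68 = 75.956 N/mm

76.0 N/mm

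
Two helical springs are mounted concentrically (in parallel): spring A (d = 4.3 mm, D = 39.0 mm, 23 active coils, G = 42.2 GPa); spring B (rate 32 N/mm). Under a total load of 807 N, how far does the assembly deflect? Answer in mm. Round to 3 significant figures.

k_A = Gd⁴/(8D³N_a) = (42.2×10³)(4.3⁴)/(8·39.0³·23) = 1.3218 N/mm
Parallel: k_eq = 1.3218 + 32 = 33.322 N/mm
δ = F/k_eq = 807/33.322 = 24.218 mm

24.2 mm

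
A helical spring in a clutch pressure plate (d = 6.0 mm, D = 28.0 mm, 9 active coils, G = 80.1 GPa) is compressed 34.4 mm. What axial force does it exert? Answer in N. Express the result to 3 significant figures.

2260 N

k = Gd⁴/(8D³N_a) = (80.1×10³)(6.0⁴)/(8·28.0³·9) = 65.68 N/mm
F = k·δ = 65.68 × 34.4 = 2259.4 N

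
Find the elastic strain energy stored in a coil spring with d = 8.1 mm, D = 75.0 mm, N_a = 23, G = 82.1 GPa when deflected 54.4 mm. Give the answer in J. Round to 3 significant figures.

6.74 J

k = Gd⁴/(8D³N_a) = (82.1×10³)(8.1⁴)/(8·75.0³·23) = 4.5528 N/mm
U = ½kδ² = 0.5 × 4.5528 × 54.4² = 6736.7 N·mm = 6.7367 J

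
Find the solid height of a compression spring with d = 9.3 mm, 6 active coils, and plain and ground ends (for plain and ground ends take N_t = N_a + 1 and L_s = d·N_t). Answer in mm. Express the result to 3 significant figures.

plain and ground ends: N_t = N_a + 1 = 6 + 1 = 7
L_s = d·N_t = 9.3 × 7 = 65.1 mm

65.1 mm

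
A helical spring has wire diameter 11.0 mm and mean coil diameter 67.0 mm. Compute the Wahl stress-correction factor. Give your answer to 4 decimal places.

1.2483

C = D/d = 67.0/11.0 = 6.0909
K_W = (4C−1)/(4C−4) + 0.615/C = 23.364/20.364 + 0.1010 = 1.2483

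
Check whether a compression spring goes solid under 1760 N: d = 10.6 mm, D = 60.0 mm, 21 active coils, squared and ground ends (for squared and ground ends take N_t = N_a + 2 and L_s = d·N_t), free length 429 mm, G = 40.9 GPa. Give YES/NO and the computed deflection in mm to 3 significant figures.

k = Gd⁴/(8D³N_a) = (40.9×10³)(10.6⁴)/(8·60.0³·21) = 14.229 N/mm
N_t = 23; L_s = 10.6·23 = 243.8 mm; δ_solid = L₀ − L_s = 429 − 243.8 = 185.2 mm
δ = F/k = 1760/14.229 = 123.69 mm
δ < δ_solid → spring does not go solid

NO, δ = 124 mm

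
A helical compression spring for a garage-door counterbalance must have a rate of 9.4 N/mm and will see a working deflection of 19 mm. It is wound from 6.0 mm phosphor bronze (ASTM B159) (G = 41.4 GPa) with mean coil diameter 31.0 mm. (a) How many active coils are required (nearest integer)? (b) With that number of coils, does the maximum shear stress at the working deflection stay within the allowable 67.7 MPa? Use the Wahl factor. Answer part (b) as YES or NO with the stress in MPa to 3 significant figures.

N_a = Gd⁴/(8D³k) = (41.4×10³)(6.0⁴)/(8·31.0³·9.4) = 23.95 → N_a = 24
Actual rate k = Gd⁴/(8D³·24) = 9.3803 N/mm
Working load F = kδ = 9.3803·19 = 178.23 N
C = 31.0/6.0 = 5.1667; K_W = (4C−1)/(4C−4)+0.615/C = 1.2990
τ_max = K_W·8FD/(πd³) = 1.2990·65.136 = 84.614 MPa
τ_max > 67.7 MPa → exceeds allowable

(a) 24 coils; (b) NO, τ_max = 84.6 MPa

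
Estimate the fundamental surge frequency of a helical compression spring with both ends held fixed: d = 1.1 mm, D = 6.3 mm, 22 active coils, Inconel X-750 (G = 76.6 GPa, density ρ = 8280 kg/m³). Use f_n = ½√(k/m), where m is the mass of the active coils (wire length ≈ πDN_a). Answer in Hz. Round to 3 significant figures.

k = Gd⁴/(8D³N_a) = (76.6×10³)(1.1⁴)/(8·6.3³·22) = 2.5484 N/mm = 2548.4 N/m
Wire length L = πDN_a = π·6.3·22 = 435.42 mm
m = ρ·(πd²/4)·L = 8280 × 0.95033×10⁻⁶ m² × 0.43542 m = 0.0034262 kg
f_n = ½√(k/m) = 0.5·√(2548.4/0.0034262) = 0.5·√(7.4378e+05) = 431.21 Hz

431 Hz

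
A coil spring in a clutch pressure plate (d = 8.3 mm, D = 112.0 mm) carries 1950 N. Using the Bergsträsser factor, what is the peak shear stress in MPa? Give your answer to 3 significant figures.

1070 MPa

Spring index C = D/d = 112.0/8.3 = 13.4940
K_B = (4C+2)/(4C−3) = 55.976/50.976 = 1.0981
τ₀ = 8FD/(πd³) = 8·1950·112.0/(π·8.3³) = 1.7472e+06/1796.3 = 972.65 MPa
τ_max = K·τ₀ = 1.0981 × 972.65 = 1068.1 MPa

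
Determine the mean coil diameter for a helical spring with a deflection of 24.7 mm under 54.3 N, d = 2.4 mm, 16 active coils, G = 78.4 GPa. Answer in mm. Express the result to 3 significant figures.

21.0 mm

Required rate k = F/δ = 54.3/24.7 = 2.1984 N/mm
D = (Gd⁴/(8N_a·k))^(1/3) = (78.4×10³·2.4⁴/(8·16·2.1984))^(1/3)
  = (9243.75)^(1/3) = 20.9870 mm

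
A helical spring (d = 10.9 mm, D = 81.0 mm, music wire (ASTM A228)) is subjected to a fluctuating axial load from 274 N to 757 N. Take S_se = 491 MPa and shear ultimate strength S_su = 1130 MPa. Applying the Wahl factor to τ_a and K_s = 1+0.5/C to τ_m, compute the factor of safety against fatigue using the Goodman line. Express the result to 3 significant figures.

C = D/d = 81.0/10.9 = 7.4312; K_W = (4C−1)/(4C−4)+0.615/C = 1.1994; K_s = 1+0.5/C = 1.0673
F_a = (F_max−F_min)/2 = 241.5 N; F_m = (F_max+F_min)/2 = 515.5 N
τ_a = K_W·8F_aD/(πd³) = 1.1994 × 38.465 = 46.134 MPa
τ_m = K_s·8F_mD/(πd³) = 1.0673 × 82.106 = 87.63 MPa
Goodman: 1/n_f = τ_a/S_se + τ_m/S_su = 46.134/491 + 87.63/1130 = 0.09396 + 0.07755 = 0.17151
n_f = 1/0.17151 = 5.831

5.83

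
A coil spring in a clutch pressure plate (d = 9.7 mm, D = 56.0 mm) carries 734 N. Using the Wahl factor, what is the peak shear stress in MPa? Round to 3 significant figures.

Spring index C = D/d = 56.0/9.7 = 5.7732
K_W = (4C−1)/(4C−4) + 0.615/C = 22.093/19.093 + 0.1065 = 1.2637
τ₀ = 8FD/(πd³) = 8·734·56.0/(π·9.7³) = 328832/2867.2 = 114.69 MPa
τ_max = K·τ₀ = 1.2637 × 114.69 = 144.92 MPa

145 MPa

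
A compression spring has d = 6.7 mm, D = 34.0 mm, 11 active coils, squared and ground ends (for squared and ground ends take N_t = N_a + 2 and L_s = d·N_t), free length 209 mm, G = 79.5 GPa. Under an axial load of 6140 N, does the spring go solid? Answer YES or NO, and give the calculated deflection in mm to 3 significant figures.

YES, δ = 133 mm

k = Gd⁴/(8D³N_a) = (79.5×10³)(6.7⁴)/(8·34.0³·11) = 46.318 N/mm
N_t = 13; L_s = 6.7·13 = 87.1 mm; δ_solid = L₀ − L_s = 209 − 87.1 = 121.9 mm
δ = F/k = 6140/46.318 = 132.56 mm
δ ≥ δ_solid → spring goes solid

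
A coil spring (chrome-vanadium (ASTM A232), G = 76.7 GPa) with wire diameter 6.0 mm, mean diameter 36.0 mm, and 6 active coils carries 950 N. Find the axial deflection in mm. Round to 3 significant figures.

21.4 mm

k = Gd⁴/(8D³N_a) = (76.7×10³)(6.0⁴)/(8·36.0³·6) = 44.387 N/mm
δ = F/k = 950 / 44.387 = 21.403 mm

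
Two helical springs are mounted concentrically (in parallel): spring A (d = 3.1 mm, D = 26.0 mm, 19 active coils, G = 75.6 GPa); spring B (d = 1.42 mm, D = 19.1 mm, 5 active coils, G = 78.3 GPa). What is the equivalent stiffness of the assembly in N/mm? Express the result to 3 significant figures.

k_A = Gd⁴/(8D³N_a) = (75.6×10³)(3.1⁴)/(8·26.0³·19) = 2.6134 N/mm
k_B = Gd⁴/(8D³N_a) = (78.3×10³)(1.42⁴)/(8·19.1³·5) = 1.1422 N/mm
Parallel: k_eq = 2.6134 + 1.1422 = 3.7556 N/mm

3.76 N/mm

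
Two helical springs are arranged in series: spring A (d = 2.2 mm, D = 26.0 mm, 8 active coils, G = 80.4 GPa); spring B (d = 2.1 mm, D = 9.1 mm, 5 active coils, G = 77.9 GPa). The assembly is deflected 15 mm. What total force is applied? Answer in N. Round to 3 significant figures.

k_A = Gd⁴/(8D³N_a) = (80.4×10³)(2.2⁴)/(8·26.0³·8) = 1.6744 N/mm
k_B = Gd⁴/(8D³N_a) = (77.9×10³)(2.1⁴)/(8·9.1³·5) = 50.261 N/mm
Series: 1/k_eq = 1/1.6744 + 1/50.261 = 0.61714; k_eq = 1.6204 N/mm
F = k_eq·δ = 1.6204·15 = 24.306 N

24.3 N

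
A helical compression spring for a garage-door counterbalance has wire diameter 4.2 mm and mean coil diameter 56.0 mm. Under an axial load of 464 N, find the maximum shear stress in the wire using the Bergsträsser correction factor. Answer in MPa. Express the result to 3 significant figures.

Spring index C = D/d = 56.0/4.2 = 13.3333
K_B = (4C+2)/(4C−3) = 55.333/50.333 = 1.0993
τ₀ = 8FD/(πd³) = 8·464·56.0/(π·4.2³) = 207872/232.75 = 893.1 MPa
τ_max = K·τ₀ = 1.0993 × 893.1 = 981.81 MPa

982 MPa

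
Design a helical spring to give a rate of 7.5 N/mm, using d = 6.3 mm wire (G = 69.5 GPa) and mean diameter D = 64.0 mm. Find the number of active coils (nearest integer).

N_a = Gd⁴/(8D³k) = (69.5×10³ × 6.3⁴)/(8 × 64.0³ × 7.5)
    = 1.09483e+08 / 1.57286e+07 = 6.961 → 7 coils

7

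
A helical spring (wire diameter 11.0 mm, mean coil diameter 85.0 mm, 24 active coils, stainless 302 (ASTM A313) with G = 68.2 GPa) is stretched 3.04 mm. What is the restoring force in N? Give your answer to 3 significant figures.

k = Gd⁴/(8D³N_a) = (68.2×10³)(11.0⁴)/(8·85.0³·24) = 8.4683 N/mm
F = k·δ = 8.4683 × 3.04 = 25.744 N

25.7 N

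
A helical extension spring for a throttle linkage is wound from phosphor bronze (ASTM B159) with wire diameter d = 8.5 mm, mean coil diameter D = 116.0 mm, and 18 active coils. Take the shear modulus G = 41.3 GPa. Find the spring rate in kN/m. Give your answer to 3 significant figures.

0.959 kN/m

k = Gd⁴/(8D³N_a) = (41.3×10³ × 8.5⁴) / (8 × 116.0³ × 18)
  = 2.15589e+08 / 2.24769e+08 = 0.95916 N/mm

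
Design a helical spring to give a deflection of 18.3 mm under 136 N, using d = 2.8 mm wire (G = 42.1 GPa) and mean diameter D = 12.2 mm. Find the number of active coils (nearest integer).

24

Required rate k = F/δ = 136/18.3 = 7.4317 N/mm
N_a = Gd⁴/(8D³k) = (42.1×10³ × 2.8⁴)/(8 × 12.2³ × 7.4317)
    = 2.5877e+06 / 107959 = 23.97 → 24 coils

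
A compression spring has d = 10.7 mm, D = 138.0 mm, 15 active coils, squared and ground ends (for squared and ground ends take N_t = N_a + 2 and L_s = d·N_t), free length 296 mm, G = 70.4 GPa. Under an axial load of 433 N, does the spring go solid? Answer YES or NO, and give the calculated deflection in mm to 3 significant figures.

k = Gd⁴/(8D³N_a) = (70.4×10³)(10.7⁴)/(8·138.0³·15) = 2.9261 N/mm
N_t = 17; L_s = 10.7·17 = 181.9 mm; δ_solid = L₀ − L_s = 296 − 181.9 = 114.1 mm
δ = F/k = 433/2.9261 = 147.98 mm
δ ≥ δ_solid → spring goes solid

YES, δ = 148 mm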